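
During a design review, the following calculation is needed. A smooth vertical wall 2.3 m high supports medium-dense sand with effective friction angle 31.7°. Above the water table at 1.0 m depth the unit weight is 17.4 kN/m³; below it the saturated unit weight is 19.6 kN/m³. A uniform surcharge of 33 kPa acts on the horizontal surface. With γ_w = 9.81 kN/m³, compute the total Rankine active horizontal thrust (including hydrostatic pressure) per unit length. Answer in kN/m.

K_a = tan²(45° − φ/2) = 0.3111.
γ' = 19.6 − 9.81 = 9.790 kN/m³. h₂ = H − d_w = 1.3 m.
σ'_h: at surface K_a·q = 10.27; at WT K_a(q+γd_w) = 15.68; at base K_a(q+γd_w+γ'h₂) = 19.64 kPa.
P₁ = ½(10.27+15.68)×1.0 = 12.97; P₂ = ½(15.68+19.64)×1.3 = 22.95; P_w = ½γ_w h₂² = 8.289.
Total = 12.97+22.95+8.289 = 44.22 kN/m.

44.2 kN/m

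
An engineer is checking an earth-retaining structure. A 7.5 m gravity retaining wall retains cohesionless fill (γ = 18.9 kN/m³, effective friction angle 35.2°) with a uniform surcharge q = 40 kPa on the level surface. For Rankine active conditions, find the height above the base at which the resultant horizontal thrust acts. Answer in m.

K_a = 0.2687.
Triangular part P₁ = ½K_aγH² = 142.8 at H/3 = 2.500 m; rectangular part P₂ = K_a q H = 80.61 at H/2 = 3.750 m.
ȳ = (P₁·2.500 + P₂·3.750)/(P₁+P₂) = 2.951 m.

2.95 m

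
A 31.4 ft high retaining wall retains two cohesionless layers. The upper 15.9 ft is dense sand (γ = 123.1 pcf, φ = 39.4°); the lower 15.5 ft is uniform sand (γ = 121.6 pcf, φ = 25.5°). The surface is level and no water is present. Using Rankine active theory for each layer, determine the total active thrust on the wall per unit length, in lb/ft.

21400 lb/ft

K_a1 = tan²(45°−39.4°/2) = 0.2234; K_a2 = tan²(45°−25.5°/2) = 0.3981.
Layer 1: σ at base = K_a1 γ₁ h₁ = 437.3 psf; P₁ = ½×437.3×15.9 = 3477.
Layer 2: σ_v at top = γ₁h₁ = 1957; σ_h top = K_a2×1957 = 779.2; σ_h base = K_a2×(1957+121.6×15.5) = 1530.
P₂ = ½(779.2+1530)×15.5 = 17890. Total P_a = 3477+17890 = 21370 lb/ft.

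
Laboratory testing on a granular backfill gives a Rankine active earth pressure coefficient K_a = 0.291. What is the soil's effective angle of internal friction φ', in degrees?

K_a = tan²(45° − φ/2) ⇒ 45° − φ/2 = arctan(√0.291) = 28.34°.
φ = 2(45° − 28.34°) = 33.31°.

33.3°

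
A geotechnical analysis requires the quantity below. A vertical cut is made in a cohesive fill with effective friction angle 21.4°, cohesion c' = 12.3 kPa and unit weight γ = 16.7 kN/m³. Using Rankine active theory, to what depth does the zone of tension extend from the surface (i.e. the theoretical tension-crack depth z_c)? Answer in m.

K_a = tan²(45° − 21.4°/2) = 0.4653; √K_a = 0.6822.
The active pressure is zero where K_a γ z = 2c√K_a, so z_c = 2c/(γ√K_a) = 2×12.3/(16.7×0.6822) = 2.159 m.

2.16 m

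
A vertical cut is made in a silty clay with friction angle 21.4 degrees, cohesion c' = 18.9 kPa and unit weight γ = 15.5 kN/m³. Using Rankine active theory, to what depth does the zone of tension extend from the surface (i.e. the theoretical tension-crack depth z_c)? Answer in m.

3.58 m

K_a = tan²(45° − 21.4°/2) = 0.4653; √K_a = 0.6822.
The active pressure is zero where K_a γ z = 2c√K_a, so z_c = 2c/(γ√K_a) = 2×18.9/(15.5×0.6822) = 3.575 m.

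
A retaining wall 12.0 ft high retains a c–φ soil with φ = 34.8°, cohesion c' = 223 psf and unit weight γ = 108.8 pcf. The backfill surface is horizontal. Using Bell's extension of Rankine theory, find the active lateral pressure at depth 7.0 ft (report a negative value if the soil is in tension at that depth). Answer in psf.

-25.0 psf

K_a = (1 − sin φ)/(1 + sin φ) = 0.2733.
σ_a = K_a γ z − 2c√K_a = 0.2733×108.8×7.0 − 2×223×0.5228 = -25.01 psf.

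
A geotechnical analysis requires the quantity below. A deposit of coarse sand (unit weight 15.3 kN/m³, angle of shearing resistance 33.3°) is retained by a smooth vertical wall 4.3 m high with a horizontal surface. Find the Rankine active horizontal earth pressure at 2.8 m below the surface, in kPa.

K_a = (1 − sin φ)/(1 + sin φ) = 0.2911.
σ_h = K_a γ z = 0.2911 × 15.3 × 2.8 = 12.47 kPa.

12.5 kPa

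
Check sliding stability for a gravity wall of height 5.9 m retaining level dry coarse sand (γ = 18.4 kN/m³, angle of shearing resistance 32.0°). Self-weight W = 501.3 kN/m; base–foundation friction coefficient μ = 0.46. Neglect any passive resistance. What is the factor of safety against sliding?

2.34

K_a = tan²(45° − 32.0°/2) = 0.3073.
P_a = ½K_aγH² = 0.5×0.3073×18.4×5.9² = 98.40 kN/m, acting at H/3 = 1.967 m above the base.
FS_sliding = μW / P_a = 0.46×501.3 / 98.40 = 2.343.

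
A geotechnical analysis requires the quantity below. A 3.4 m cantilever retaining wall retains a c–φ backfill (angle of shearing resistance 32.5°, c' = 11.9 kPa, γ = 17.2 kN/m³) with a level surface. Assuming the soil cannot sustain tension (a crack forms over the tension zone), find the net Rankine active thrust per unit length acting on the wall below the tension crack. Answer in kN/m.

1.99 kN/m

K_a = 0.3010; √K_a = 0.5486.
Tension-crack depth z_c = 2c/(γ√K_a) = 2×11.9/(17.2×0.5486) = 2.522 m.
σ_a at base = K_a γ H − 2c√K_a = 0.3010×17.2×3.4 − 2×11.9×0.5486 = 4.544 kPa.
P_a = ½ × 4.544 × (H − z_c) = 0.5×4.544×0.8778 = 1.995 kN/m.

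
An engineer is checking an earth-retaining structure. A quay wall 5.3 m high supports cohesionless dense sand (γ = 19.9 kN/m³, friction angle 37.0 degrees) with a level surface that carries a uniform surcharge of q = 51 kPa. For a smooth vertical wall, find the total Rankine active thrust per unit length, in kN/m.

137 kN/m

K_a = tan²(45° − φ/2) = 0.2486.
Soil triangle: ½ K_a γ H² = 0.5×0.2486×19.9×5.3² = 69.48 kN/m.
Surcharge rectangle: K_a q H = 0.2486×51×5.3 = 67.19 kN/m.
Total = 69.48 + 67.19 = 136.7 kN/m.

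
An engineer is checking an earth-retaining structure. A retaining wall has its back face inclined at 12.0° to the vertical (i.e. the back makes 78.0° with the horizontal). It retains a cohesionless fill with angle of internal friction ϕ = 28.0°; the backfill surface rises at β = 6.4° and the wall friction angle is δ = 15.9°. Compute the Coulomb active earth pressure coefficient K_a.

K_a = sin²(α+φ) / [sin²α · sin(α−δ) · (1 + √{sin(φ+δ)sin(φ−β) / (sin(α−δ)sin(α+β))})²].
With α = 78.0°, φ = 28.0°, δ = 15.9°, β = 6.4°: K_a = 0.4616.

0.462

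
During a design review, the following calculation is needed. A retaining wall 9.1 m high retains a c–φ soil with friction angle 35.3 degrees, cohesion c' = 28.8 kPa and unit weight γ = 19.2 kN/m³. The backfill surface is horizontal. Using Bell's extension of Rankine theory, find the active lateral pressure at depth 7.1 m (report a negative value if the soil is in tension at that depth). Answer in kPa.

6.68 kPa

K_a = (1 − sin φ)/(1 + sin φ) = 0.2675.
σ_a = K_a γ z − 2c√K_a = 0.2675×19.2×7.1 − 2×28.8×0.5172 = 6.678 kPa.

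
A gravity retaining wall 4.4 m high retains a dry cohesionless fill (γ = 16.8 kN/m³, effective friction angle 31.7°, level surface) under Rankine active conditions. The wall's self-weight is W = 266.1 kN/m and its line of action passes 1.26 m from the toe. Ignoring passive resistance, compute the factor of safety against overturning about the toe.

K_a = tan²(45° − 31.7°/2) = 0.3111.
P_a = ½K_aγH² = 0.5×0.3111×16.8×4.4² = 50.59 kN/m, acting at H/3 = 1.467 m above the base.
Overturning moment M_o = P_a × H/3 = 50.59 × 1.467 = 74.19.
Resisting moment M_r = W × 1.26 = 266.1 × 1.26 = 335.3.
FS_overturning = M_r/M_o = 335.3/74.19 = 4.519.

4.52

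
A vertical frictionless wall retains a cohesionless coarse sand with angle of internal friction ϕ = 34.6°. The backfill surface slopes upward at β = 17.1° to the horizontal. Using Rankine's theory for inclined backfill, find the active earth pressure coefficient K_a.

K_a = cos β · (cos β − √(cos²β − cos²φ)) / (cos β + √(cos²β − cos²φ)).
cos β = 0.9558, cos φ = 0.8231, √(cos²β − cos²φ) = 0.4858.
K_a = 0.9558 × (0.9558 − 0.4858)/(0.9558 + 0.4858) = 0.3116.

0.312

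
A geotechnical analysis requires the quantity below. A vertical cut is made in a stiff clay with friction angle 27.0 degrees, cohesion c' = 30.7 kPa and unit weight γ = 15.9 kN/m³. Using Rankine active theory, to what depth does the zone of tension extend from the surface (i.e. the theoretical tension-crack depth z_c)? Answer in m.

K_a = tan²(45° − 27.0°/2) = 0.3755; √K_a = 0.6128.
The active pressure is zero where K_a γ z = 2c√K_a, so z_c = 2c/(γ√K_a) = 2×30.7/(15.9×0.6128) = 6.302 m.

6.30 m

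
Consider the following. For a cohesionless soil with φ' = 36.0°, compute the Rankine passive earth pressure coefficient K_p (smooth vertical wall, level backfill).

K_p = (1 + sin φ)/(1 − sin φ) = tan²(45° + 36.0°/2) = 3.852.

3.85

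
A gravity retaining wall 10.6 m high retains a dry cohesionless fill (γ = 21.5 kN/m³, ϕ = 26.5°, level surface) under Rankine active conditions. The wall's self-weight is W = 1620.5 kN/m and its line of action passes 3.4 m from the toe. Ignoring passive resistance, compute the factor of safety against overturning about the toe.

K_a = tan²(45° − 26.5°/2) = 0.3829.
P_a = ½K_aγH² = 0.5×0.3829×21.5×10.6² = 462.5 kN/m, acting at H/3 = 3.533 m above the base.
Overturning moment M_o = P_a × H/3 = 462.5 × 3.533 = 1634.
Resisting moment M_r = W × 3.4 = 1620.5 × 3.4 = 5510.
FS_overturning = M_r/M_o = 5510/1634 = 3.371.

3.37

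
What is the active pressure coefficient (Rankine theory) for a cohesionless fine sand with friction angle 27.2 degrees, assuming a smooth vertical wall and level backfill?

K_a = (1 − sin φ)/(1 + sin φ) = (1 − sin 27.2°)/(1 + sin 27.2°) = 0.3726.

0.373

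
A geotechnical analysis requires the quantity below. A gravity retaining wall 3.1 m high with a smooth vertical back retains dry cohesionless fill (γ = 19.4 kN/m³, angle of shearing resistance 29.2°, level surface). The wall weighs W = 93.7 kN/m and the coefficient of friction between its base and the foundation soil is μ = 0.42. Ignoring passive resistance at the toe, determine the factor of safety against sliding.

1.23

K_a = tan²(45° − 29.2°/2) = 0.3442.
P_a = ½K_aγH² = 0.5×0.3442×19.4×3.1² = 32.09 kN/m, acting at H/3 = 1.033 m above the base.
FS_sliding = μW / P_a = 0.42×93.7 / 32.09 = 1.226.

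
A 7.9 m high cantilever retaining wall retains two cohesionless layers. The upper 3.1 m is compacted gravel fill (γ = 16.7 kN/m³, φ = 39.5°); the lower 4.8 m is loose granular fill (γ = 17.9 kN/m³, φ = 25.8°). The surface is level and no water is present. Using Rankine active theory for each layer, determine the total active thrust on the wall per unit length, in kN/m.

K_a1 = tan²(45°−39.5°/2) = 0.2224; K_a2 = tan²(45°−25.8°/2) = 0.3935.
Layer 1: σ at base = K_a1 γ₁ h₁ = 11.52 kPa; P₁ = ½×11.52×3.1 = 17.85.
Layer 2: σ_v at top = γ₁h₁ = 51.77; σ_h top = K_a2×51.77 = 20.37; σ_h base = K_a2×(51.77+17.9×4.8) = 54.18.
P₂ = ½(20.37+54.18)×4.8 = 178.9. Total P_a = 17.85+178.9 = 196.8 kN/m.

197 kN/m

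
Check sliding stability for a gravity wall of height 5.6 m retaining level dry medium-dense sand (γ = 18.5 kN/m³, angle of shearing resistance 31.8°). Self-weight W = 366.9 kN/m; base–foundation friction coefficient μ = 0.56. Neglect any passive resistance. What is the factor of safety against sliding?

2.29

K_a = tan²(45° − 31.8°/2) = 0.3098.
P_a = ½K_aγH² = 0.5×0.3098×18.5×5.6² = 89.87 kN/m, acting at H/3 = 1.867 m above the base.
FS_sliding = μW / P_a = 0.56×366.9 / 89.87 = 2.286.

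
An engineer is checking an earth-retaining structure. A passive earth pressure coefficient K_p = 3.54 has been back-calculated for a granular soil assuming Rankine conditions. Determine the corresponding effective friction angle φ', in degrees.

34.0°

K_p = (1+sin φ)/(1−sin φ) ⇒ sin φ = (K_p − 1)/(K_p + 1) = 0.5595.
φ = arcsin(0.5595) = 34.02°.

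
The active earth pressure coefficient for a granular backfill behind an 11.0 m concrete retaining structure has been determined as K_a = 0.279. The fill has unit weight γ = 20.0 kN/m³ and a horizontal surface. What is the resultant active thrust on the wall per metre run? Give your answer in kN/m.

P = ½ K_a γ H² = 0.5 × 0.279 × 20.0 × 11.0² = 337.6 kN/m.

338 kN/m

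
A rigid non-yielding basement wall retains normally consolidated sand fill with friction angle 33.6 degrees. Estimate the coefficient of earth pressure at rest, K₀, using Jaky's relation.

0.447

K₀ = 1 − sin φ' = 1 − sin 33.6° = 0.4466.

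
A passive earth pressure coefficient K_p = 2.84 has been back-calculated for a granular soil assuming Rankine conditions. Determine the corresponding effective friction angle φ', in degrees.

28.6°

K_p = (1+sin φ)/(1−sin φ) ⇒ sin φ = (K_p − 1)/(K_p + 1) = 0.4792.
φ = arcsin(0.4792) = 28.63°.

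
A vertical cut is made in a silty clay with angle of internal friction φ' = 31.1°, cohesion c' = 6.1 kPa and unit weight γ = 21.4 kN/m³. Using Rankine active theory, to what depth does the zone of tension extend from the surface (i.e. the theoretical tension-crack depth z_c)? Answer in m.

1.01 m

K_a = tan²(45° − 31.1°/2) = 0.3188; √K_a = 0.5646.
The active pressure is zero where K_a γ z = 2c√K_a, so z_c = 2c/(γ√K_a) = 2×6.1/(21.4×0.5646) = 1.010 m.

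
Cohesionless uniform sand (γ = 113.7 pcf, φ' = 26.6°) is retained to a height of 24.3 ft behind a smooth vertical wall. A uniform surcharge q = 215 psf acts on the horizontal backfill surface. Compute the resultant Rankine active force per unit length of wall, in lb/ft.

K_a = tan²(45° − φ/2) = 0.3814.
Soil triangle: ½ K_a γ H² = 0.5×0.3814×113.7×24.3² = 12800 lb/ft.
Surcharge rectangle: K_a q H = 0.3814×215×24.3 = 1993 lb/ft.
Total = 12800 + 1993 = 14800 lb/ft.

14800 lb/ft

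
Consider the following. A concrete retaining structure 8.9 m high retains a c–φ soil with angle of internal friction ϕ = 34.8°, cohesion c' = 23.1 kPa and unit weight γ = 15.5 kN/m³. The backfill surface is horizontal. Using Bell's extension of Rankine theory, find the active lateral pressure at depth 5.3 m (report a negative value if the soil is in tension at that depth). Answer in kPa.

K_a = (1 − sin φ)/(1 + sin φ) = 0.2733.
σ_a = K_a γ z − 2c√K_a = 0.2733×15.5×5.3 − 2×23.1×0.5228 = -1.701 kPa.

-1.70 kPa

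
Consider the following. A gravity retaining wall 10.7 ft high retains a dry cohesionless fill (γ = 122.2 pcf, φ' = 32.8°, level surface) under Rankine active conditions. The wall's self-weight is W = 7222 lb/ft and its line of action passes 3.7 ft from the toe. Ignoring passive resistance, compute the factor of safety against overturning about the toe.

3.60

K_a = tan²(45° − 32.8°/2) = 0.2973.
P_a = ½K_aγH² = 0.5×0.2973×122.2×10.7² = 2079 lb/ft, acting at H/3 = 3.567 ft above the base.
Overturning moment M_o = P_a × H/3 = 2079 × 3.567 = 7417.
Resisting moment M_r = W × 3.7 = 7222 × 3.7 = 26720.
FS_overturning = M_r/M_o = 26720/7417 = 3.603.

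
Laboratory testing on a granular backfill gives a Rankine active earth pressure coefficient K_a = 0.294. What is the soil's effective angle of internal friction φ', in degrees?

K_a = tan²(45° − φ/2) ⇒ 45° − φ/2 = arctan(√0.294) = 28.47°.
φ = 2(45° − 28.47°) = 33.07°.

33.1°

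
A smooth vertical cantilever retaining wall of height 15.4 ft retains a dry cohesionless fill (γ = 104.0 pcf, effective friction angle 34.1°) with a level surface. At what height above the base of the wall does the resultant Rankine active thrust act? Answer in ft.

K_a = 0.2815.
The pressure distribution is triangular, so the resultant acts at H/3 above the base = 15.4/3 = 5.133 ft.

5.13 ft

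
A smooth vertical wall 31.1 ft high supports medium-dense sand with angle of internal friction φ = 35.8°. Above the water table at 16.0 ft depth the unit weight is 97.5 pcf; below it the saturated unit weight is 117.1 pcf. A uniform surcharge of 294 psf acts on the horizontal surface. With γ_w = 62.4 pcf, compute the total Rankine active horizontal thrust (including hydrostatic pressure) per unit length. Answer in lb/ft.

20600 lb/ft

K_a = tan²(45° − φ/2) = 0.2619.
γ' = 117.1 − 62.4 = 54.70 pcf. h₂ = H − d_w = 15.1 ft.
σ'_h: at surface K_a·q = 76.99; at WT K_a(q+γd_w) = 485.5; at base K_a(q+γd_w+γ'h₂) = 701.8 psf.
P₁ = ½(76.99+485.5)×16.0 = 4500; P₂ = ½(485.5+701.8)×15.1 = 8964; P_w = ½γ_w h₂² = 7114.
Total = 4500+8964+7114 = 20580 lb/ft.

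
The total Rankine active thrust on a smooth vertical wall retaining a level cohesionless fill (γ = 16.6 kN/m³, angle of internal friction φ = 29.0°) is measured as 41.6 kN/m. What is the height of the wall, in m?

K_a = 0.3470. P_a = ½ K_a γ H² ⇒ H = √(2P_a/(K_a γ)).
H = √(2×41.6/(0.3470×16.6)) = 3.801 m.

3.80 m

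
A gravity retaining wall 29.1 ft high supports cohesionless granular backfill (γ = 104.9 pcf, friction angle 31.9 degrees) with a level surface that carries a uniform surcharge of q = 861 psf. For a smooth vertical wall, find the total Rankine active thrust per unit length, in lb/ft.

K_a = tan²(45° − φ/2) = 0.3085.
Soil triangle: ½ K_a γ H² = 0.5×0.3085×104.9×29.1² = 13700 lb/ft.
Surcharge rectangle: K_a q H = 0.3085×861×29.1 = 7730 lb/ft.
Total = 13700 + 7730 = 21430 lb/ft.

21400 lb/ft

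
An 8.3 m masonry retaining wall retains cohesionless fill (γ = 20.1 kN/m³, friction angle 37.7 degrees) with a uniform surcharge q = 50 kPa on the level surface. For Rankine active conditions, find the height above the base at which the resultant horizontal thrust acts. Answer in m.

3.29 m

K_a = 0.2411.
Triangular part P₁ = ½K_aγH² = 166.9 at H/3 = 2.767 m; rectangular part P₂ = K_a q H = 100.0 at H/2 = 4.150 m.
ȳ = (P₁·2.767 + P₂·4.150)/(P₁+P₂) = 3.285 m.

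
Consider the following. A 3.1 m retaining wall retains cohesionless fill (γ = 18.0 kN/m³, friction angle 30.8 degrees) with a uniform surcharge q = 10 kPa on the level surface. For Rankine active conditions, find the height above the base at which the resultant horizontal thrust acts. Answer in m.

K_a = 0.3227.
Triangular part P₁ = ½K_aγH² = 27.91 at H/3 = 1.033 m; rectangular part P₂ = K_a q H = 10.00 at H/2 = 1.550 m.
ȳ = (P₁·1.033 + P₂·1.550)/(P₁+P₂) = 1.170 m.

1.17 m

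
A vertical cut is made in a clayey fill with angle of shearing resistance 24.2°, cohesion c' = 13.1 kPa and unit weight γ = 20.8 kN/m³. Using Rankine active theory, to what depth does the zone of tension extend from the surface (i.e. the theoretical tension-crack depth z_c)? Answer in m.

K_a = tan²(45° − 24.2°/2) = 0.4185; √K_a = 0.6469.
The active pressure is zero where K_a γ z = 2c√K_a, so z_c = 2c/(γ√K_a) = 2×13.1/(20.8×0.6469) = 1.947 m.

1.95 m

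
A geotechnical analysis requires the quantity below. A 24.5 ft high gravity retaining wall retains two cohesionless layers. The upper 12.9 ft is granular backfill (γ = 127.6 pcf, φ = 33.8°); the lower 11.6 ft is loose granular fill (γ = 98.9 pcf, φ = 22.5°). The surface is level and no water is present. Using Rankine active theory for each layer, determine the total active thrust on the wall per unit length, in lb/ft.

14500 lb/ft

K_a1 = tan²(45°−33.8°/2) = 0.2851; K_a2 = tan²(45°−22.5°/2) = 0.4465.
Layer 1: σ at base = K_a1 γ₁ h₁ = 469.3 psf; P₁ = ½×469.3×12.9 = 3027.
Layer 2: σ_v at top = γ₁h₁ = 1646; σ_h top = K_a2×1646 = 734.9; σ_h base = K_a2×(1646+98.9×11.6) = 1247.
P₂ = ½(734.9+1247)×11.6 = 11500. Total P_a = 3027+11500 = 14520 lb/ft.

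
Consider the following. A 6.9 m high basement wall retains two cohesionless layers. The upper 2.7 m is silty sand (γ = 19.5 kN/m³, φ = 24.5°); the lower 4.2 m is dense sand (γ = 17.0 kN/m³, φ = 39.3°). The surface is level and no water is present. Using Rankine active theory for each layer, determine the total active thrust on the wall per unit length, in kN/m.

K_a1 = tan²(45°−24.5°/2) = 0.4137; K_a2 = tan²(45°−39.3°/2) = 0.2245.
Layer 1: σ at base = K_a1 γ₁ h₁ = 21.78 kPa; P₁ = ½×21.78×2.7 = 29.41.
Layer 2: σ_v at top = γ₁h₁ = 52.65; σ_h top = K_a2×52.65 = 11.82; σ_h base = K_a2×(52.65+17.0×4.2) = 27.84.
P₂ = ½(11.82+27.84)×4.2 = 83.29. Total P_a = 29.41+83.29 = 112.7 kN/m.

113 kN/m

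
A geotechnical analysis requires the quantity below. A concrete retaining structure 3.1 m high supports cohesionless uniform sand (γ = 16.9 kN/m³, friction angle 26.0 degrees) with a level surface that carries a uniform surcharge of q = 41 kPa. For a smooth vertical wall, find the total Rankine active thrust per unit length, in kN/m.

K_a = tan²(45° − φ/2) = 0.3905.
Soil triangle: ½ K_a γ H² = 0.5×0.3905×16.9×3.1² = 31.71 kN/m.
Surcharge rectangle: K_a q H = 0.3905×41×3.1 = 49.63 kN/m.
Total = 31.71 + 49.63 = 81.33 kN/m.

81.3 kN/m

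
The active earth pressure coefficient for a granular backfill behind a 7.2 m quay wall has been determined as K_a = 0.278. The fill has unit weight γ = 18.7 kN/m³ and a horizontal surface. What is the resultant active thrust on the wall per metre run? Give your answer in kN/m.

135 kN/m

P = ½ K_a γ H² = 0.5 × 0.278 × 18.7 × 7.2² = 134.7 kN/m.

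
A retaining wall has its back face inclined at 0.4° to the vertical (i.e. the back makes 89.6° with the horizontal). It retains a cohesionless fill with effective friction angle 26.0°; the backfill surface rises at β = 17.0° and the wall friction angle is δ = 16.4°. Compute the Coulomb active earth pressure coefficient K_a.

K_a = sin²(α+φ) / [sin²α · sin(α−δ) · (1 + √{sin(φ+δ)sin(φ−β) / (sin(α−δ)sin(α+β))})²].
With α = 89.6°, φ = 26.0°, δ = 16.4°, β = 17.0°: K_a = 0.4738.

0.474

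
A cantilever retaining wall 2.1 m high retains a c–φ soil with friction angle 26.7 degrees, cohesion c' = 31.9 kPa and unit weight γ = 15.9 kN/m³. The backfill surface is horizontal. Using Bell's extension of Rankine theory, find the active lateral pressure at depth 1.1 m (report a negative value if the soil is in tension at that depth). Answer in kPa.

K_a = (1 − sin φ)/(1 + sin φ) = 0.3800.
σ_a = K_a γ z − 2c√K_a = 0.3800×15.9×1.1 − 2×31.9×0.6164 = -32.68 kPa.

-32.7 kPa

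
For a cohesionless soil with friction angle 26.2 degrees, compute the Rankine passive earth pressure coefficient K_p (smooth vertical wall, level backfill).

K_p = (1 + sin φ)/(1 − sin φ) = tan²(45° + 26.2°/2) = 2.581.

2.58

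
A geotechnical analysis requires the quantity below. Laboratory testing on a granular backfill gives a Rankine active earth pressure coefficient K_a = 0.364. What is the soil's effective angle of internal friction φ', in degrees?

K_a = tan²(45° − φ/2) ⇒ 45° − φ/2 = arctan(√0.364) = 31.10°.
φ = 2(45° − 31.10°) = 27.79°.

27.8°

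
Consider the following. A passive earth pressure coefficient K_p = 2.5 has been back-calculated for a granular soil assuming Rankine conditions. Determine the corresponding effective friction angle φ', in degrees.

25.4°

K_p = (1+sin φ)/(1−sin φ) ⇒ sin φ = (K_p − 1)/(K_p + 1) = 0.4286.
φ = arcsin(0.4286) = 25.38°.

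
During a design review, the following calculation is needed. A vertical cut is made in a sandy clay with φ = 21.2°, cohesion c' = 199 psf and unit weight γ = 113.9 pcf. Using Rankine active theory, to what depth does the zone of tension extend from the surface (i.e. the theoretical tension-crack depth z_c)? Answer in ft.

K_a = tan²(45° − 21.2°/2) = 0.4688; √K_a = 0.6847.
The active pressure is zero where K_a γ z = 2c√K_a, so z_c = 2c/(γ√K_a) = 2×199/(113.9×0.6847) = 5.103 ft.

5.10 ft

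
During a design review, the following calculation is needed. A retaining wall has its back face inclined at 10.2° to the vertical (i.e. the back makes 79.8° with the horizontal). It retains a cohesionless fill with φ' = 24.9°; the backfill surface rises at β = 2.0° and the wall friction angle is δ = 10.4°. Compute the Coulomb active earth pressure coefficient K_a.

0.463

K_a = sin²(α+φ) / [sin²α · sin(α−δ) · (1 + √{sin(φ+δ)sin(φ−β) / (sin(α−δ)sin(α+β))})²].
With α = 79.8°, φ = 24.9°, δ = 10.4°, β = 2.0°: K_a = 0.4631.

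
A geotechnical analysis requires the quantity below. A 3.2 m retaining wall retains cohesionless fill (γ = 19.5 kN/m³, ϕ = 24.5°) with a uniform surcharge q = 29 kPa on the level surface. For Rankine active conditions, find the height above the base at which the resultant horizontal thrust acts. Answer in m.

K_a = 0.4137.
Triangular part P₁ = ½K_aγH² = 41.31 at H/3 = 1.067 m; rectangular part P₂ = K_a q H = 38.39 at H/2 = 1.600 m.
ȳ = (P₁·1.067 + P₂·1.600)/(P₁+P₂) = 1.324 m.

1.32 m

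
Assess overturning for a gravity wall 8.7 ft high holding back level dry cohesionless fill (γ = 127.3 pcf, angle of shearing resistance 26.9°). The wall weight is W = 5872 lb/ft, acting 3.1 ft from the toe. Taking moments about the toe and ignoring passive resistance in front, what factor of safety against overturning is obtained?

K_a = tan²(45° − 26.9°/2) = 0.3770.
P_a = ½K_aγH² = 0.5×0.3770×127.3×8.7² = 1816 lb/ft, acting at H/3 = 2.900 ft above the base.
Overturning moment M_o = P_a × H/3 = 1816 × 2.900 = 5267.
Resisting moment M_r = W × 3.1 = 5872 × 3.1 = 18200.
FS_overturning = M_r/M_o = 18200/5267 = 3.456.

3.46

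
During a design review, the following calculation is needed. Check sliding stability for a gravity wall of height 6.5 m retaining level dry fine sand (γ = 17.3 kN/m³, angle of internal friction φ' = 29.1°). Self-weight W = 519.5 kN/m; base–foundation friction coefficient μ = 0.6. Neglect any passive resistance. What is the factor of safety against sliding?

K_a = tan²(45° − 29.1°/2) = 0.3456.
P_a = ½K_aγH² = 0.5×0.3456×17.3×6.5² = 126.3 kN/m, acting at H/3 = 2.167 m above the base.
FS_sliding = μW / P_a = 0.6×519.5 / 126.3 = 2.468.

2.47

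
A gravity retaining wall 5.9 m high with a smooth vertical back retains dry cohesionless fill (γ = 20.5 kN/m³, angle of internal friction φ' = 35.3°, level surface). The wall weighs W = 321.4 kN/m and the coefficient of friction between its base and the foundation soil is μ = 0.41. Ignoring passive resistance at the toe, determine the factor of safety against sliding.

1.38

K_a = tan²(45° − 35.3°/2) = 0.2675.
P_a = ½K_aγH² = 0.5×0.2675×20.5×5.9² = 95.46 kN/m, acting at H/3 = 1.967 m above the base.
FS_sliding = μW / P_a = 0.41×321.4 / 95.46 = 1.380.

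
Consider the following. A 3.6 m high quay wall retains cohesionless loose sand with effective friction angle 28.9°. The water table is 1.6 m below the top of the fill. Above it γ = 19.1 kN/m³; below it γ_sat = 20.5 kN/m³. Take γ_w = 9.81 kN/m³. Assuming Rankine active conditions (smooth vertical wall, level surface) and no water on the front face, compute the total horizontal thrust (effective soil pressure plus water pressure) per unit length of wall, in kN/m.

56.9 kN/m

K_a = tan²(45° − φ/2) = 0.3484.
γ' = 20.5 − 9.81 = 10.69 kN/m³. Depth below WT = 2.0 m.
σ'_h at WT = K_a γ d_w = 10.65 kPa; at base = 10.65 + K_a γ' × 2.0 = 18.09 kPa.
P₁ (0–1.6 m) = ½×10.65×1.6 = 8.517. P₂ (1.6–3.6 m) = ½(10.65+18.09)×2.0 = 28.74.
P_w = ½ γ_w h₂² = 0.5×9.81×2.0² = 19.62. Total = 8.517+28.74+19.62 = 56.88 kN/m.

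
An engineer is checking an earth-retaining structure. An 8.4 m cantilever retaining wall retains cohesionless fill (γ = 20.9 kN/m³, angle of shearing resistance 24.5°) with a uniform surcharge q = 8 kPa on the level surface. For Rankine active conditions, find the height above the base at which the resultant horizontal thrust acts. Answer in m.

K_a = 0.4137.
Triangular part P₁ = ½K_aγH² = 305.1 at H/3 = 2.800 m; rectangular part P₂ = K_a q H = 27.80 at H/2 = 4.200 m.
ȳ = (P₁·2.800 + P₂·4.200)/(P₁+P₂) = 2.917 m.

2.92 m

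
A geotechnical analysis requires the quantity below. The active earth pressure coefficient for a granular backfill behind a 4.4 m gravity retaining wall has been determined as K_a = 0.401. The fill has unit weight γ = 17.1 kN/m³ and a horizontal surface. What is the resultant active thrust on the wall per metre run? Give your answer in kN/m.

P = ½ K_a γ H² = 0.5 × 0.401 × 17.1 × 4.4² = 66.38 kN/m.

66.4 kN/m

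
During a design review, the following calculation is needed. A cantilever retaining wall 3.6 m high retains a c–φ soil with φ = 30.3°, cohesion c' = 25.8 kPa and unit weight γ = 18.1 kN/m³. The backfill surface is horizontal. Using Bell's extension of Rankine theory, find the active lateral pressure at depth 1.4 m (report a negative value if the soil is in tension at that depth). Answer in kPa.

-21.3 kPa

K_a = (1 − sin φ)/(1 + sin φ) = 0.3293.
σ_a = K_a γ z − 2c√K_a = 0.3293×18.1×1.4 − 2×25.8×0.5739 = -21.27 kPa.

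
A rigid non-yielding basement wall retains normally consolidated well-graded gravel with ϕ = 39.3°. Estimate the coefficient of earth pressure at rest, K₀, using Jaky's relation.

0.367

K₀ = 1 − sin φ' = 1 − sin 39.3° = 0.3666.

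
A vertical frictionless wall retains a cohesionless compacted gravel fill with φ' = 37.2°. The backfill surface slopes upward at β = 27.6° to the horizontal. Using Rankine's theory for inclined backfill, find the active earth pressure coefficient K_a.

0.346

K_a = cos β · (cos β − √(cos²β − cos²φ)) / (cos β + √(cos²β − cos²φ)).
cos β = 0.8862, cos φ = 0.7965, √(cos²β − cos²φ) = 0.3885.
K_a = 0.8862 × (0.8862 − 0.3885)/(0.8862 + 0.3885) = 0.3461.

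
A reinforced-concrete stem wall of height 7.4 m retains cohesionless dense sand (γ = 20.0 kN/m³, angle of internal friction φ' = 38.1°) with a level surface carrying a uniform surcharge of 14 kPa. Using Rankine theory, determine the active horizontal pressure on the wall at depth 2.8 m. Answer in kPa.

16.6 kPa

K_a = (1 − sin φ)/(1 + sin φ) = 0.2368.
σ_v = γz + q = 20.0 × 2.8 + 14 = 70.00 kPa.
σ_h = K_a σ_v = 0.2368 × 70.00 = 16.58 kPa.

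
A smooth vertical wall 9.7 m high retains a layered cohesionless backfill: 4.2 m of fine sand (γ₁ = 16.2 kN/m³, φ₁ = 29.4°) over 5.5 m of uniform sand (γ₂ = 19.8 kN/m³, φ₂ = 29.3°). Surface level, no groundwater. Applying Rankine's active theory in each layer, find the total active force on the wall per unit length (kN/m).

K_a1 = tan²(45°−29.4°/2) = 0.3415; K_a2 = tan²(45°−29.3°/2) = 0.3428.
Layer 1: σ at base = K_a1 γ₁ h₁ = 23.23 kPa; P₁ = ½×23.23×4.2 = 48.79.
Layer 2: σ_v at top = γ₁h₁ = 68.04; σ_h top = K_a2×68.04 = 23.33; σ_h base = K_a2×(68.04+19.8×5.5) = 60.66.
P₂ = ½(23.33+60.66)×5.5 = 231.0. Total P_a = 48.79+231.0 = 279.8 kN/m.

280 kN/m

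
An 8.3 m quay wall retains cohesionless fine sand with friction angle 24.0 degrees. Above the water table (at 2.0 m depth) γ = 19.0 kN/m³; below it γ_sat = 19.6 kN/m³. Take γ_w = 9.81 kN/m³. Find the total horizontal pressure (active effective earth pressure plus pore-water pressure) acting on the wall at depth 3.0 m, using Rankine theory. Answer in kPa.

30.0 kPa

K_a = (1 − sin φ)/(1 + sin φ) = 0.4217.
γ' = 19.6 − 9.81 = 9.790 kN/m³.
Effective vertical stress at 3.0 m: σ'_v = 19.0×2.0 + 9.790×1.00 = 47.79 kPa.
σ'_h = K_a σ'_v = 0.4217 × 47.79 = 20.15 kPa; u = γ_w × 1.00 = 9.810 kPa.
Total σ_h = 20.15 + 9.810 = 29.96 kPa.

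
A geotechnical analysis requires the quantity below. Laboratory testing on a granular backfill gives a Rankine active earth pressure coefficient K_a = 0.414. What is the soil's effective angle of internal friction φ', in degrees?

24.5°

K_a = tan²(45° − φ/2) ⇒ 45° − φ/2 = arctan(√0.414) = 32.76°.
φ = 2(45° − 32.76°) = 24.48°.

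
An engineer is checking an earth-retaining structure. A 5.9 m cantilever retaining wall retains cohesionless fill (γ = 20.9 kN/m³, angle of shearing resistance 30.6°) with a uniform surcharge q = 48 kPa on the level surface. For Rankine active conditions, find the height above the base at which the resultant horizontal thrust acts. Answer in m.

K_a = 0.3253.
Triangular part P₁ = ½K_aγH² = 118.3 at H/3 = 1.967 m; rectangular part P₂ = K_a q H = 92.14 at H/2 = 2.950 m.
ȳ = (P₁·1.967 + P₂·2.950)/(P₁+P₂) = 2.397 m.

2.40 m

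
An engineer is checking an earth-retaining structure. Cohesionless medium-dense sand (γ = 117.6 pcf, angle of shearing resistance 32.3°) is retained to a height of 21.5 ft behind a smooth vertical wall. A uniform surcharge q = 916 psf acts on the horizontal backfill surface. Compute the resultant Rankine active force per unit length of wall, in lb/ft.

K_a = tan²(45° − φ/2) = 0.3035.
Soil triangle: ½ K_a γ H² = 0.5×0.3035×117.6×21.5² = 8249 lb/ft.
Surcharge rectangle: K_a q H = 0.3035×916×21.5 = 5977 lb/ft.
Total = 8249 + 5977 = 14230 lb/ft.

14200 lb/ft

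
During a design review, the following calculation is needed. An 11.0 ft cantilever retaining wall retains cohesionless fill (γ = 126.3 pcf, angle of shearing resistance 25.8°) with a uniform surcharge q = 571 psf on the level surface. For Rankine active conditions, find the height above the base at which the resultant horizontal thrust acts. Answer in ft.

4.49 ft

K_a = 0.3935.
Triangular part P₁ = ½K_aγH² = 3007 at H/3 = 3.667 ft; rectangular part P₂ = K_a q H = 2472 at H/2 = 5.500 ft.
ȳ = (P₁·3.667 + P₂·5.500)/(P₁+P₂) = 4.494 ft.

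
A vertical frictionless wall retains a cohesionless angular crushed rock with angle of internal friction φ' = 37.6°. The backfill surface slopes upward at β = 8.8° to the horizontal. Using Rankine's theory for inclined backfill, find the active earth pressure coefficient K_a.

K_a = cos β · (cos β − √(cos²β − cos²φ)) / (cos β + √(cos²β − cos²φ)).
cos β = 0.9882, cos φ = 0.7923, √(cos²β − cos²φ) = 0.5907.
K_a = 0.9882 × (0.9882 − 0.5907)/(0.9882 + 0.5907) = 0.2488.

0.249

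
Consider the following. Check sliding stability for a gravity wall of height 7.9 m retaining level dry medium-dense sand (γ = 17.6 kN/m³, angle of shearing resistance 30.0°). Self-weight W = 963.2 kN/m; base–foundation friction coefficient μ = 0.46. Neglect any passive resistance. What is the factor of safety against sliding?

2.42

K_a = tan²(45° − 30.0°/2) = 0.3333.
P_a = ½K_aγH² = 0.5×0.3333×17.6×7.9² = 183.1 kN/m, acting at H/3 = 2.633 m above the base.
FS_sliding = μW / P_a = 0.46×963.2 / 183.1 = 2.420.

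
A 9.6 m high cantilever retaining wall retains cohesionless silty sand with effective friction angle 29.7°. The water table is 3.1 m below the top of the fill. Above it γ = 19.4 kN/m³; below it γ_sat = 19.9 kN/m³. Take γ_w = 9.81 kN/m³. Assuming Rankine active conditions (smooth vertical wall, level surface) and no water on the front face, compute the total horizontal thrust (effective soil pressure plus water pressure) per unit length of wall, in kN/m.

K_a = tan²(45° − φ/2) = 0.3374.
γ' = 19.9 − 9.81 = 10.09 kN/m³. Depth below WT = 6.5 m.
σ'_h at WT = K_a γ d_w = 20.29 kPa; at base = 20.29 + K_a γ' × 6.5 = 42.42 kPa.
P₁ (0–3.1 m) = ½×20.29×3.1 = 31.45. P₂ (3.1–9.6 m) = ½(20.29+42.42)×6.5 = 203.8.
P_w = ½ γ_w h₂² = 0.5×9.81×6.5² = 207.2. Total = 31.45+203.8+207.2 = 442.5 kN/m.

442 kN/m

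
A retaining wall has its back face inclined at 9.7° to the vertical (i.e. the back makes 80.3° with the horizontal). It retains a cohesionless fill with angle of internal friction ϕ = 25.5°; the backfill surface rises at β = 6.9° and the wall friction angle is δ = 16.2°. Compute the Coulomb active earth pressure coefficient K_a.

0.480

K_a = sin²(α+φ) / [sin²α · sin(α−δ) · (1 + √{sin(φ+δ)sin(φ−β) / (sin(α−δ)sin(α+β))})²].
With α = 80.3°, φ = 25.5°, δ = 16.2°, β = 6.9°: K_a = 0.4797.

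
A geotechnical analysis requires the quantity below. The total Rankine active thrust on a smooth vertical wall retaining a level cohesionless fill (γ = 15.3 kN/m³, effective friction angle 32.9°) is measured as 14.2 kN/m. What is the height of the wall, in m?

K_a = 0.2960. P_a = ½ K_a γ H² ⇒ H = √(2P_a/(K_a γ)).
H = √(2×14.2/(0.2960×15.3)) = 2.504 m.

2.50 m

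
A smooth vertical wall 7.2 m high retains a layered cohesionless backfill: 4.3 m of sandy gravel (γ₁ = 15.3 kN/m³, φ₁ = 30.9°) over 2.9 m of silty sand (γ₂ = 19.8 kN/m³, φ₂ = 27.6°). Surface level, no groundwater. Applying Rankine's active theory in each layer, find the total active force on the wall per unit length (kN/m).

146 kN/m

K_a1 = tan²(45°−30.9°/2) = 0.3214; K_a2 = tan²(45°−27.6°/2) = 0.3668.
Layer 1: σ at base = K_a1 γ₁ h₁ = 21.15 kPa; P₁ = ½×21.15×4.3 = 45.46.
Layer 2: σ_v at top = γ₁h₁ = 65.79; σ_h top = K_a2×65.79 = 24.13; σ_h base = K_a2×(65.79+19.8×2.9) = 45.19.
P₂ = ½(24.13+45.19)×2.9 = 100.5. Total P_a = 45.46+100.5 = 146.0 kN/m.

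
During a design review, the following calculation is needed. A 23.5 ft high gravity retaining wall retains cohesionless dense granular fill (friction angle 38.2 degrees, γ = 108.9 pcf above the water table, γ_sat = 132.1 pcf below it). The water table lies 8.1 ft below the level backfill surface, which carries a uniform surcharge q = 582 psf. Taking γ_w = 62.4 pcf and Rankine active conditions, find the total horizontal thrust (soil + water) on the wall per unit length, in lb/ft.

16600 lb/ft

K_a = tan²(45° − φ/2) = 0.2358.
γ' = 132.1 − 62.4 = 69.70 pcf. h₂ = H − d_w = 15.4 ft.
σ'_h: at surface K_a·q = 137.2; at WT K_a(q+γd_w) = 345.2; at base K_a(q+γd_w+γ'h₂) = 598.3 psf.
P₁ = ½(137.2+345.2)×8.1 = 1954; P₂ = ½(345.2+598.3)×15.4 = 7265; P_w = ½γ_w h₂² = 7399.
Total = 1954+7265+7399 = 16620 lb/ft.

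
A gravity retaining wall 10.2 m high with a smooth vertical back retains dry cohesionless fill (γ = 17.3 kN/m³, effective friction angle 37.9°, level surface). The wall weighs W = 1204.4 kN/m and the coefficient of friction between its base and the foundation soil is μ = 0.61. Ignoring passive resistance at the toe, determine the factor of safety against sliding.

K_a = tan²(45° − 37.9°/2) = 0.2389.
P_a = ½K_aγH² = 0.5×0.2389×17.3×10.2² = 215.0 kN/m, acting at H/3 = 3.400 m above the base.
FS_sliding = μW / P_a = 0.61×1204.4 / 215.0 = 3.417.

3.42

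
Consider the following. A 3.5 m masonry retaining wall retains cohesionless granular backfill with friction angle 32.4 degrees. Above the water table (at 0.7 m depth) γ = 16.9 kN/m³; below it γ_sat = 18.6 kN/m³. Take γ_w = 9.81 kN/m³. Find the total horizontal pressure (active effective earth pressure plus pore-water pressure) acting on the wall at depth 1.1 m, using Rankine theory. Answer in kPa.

K_a = (1 − sin φ)/(1 + sin φ) = 0.3022.
γ' = 18.6 − 9.81 = 8.790 kN/m³.
Effective vertical stress at 1.1 m: σ'_v = 16.9×0.7 + 8.790×0.400 = 15.35 kPa.
σ'_h = K_a σ'_v = 0.3022 × 15.35 = 4.638 kPa; u = γ_w × 0.400 = 3.924 kPa.
Total σ_h = 4.638 + 3.924 = 8.562 kPa.

8.56 kPa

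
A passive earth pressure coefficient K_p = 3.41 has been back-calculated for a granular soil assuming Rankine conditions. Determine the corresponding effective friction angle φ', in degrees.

33.1°

K_p = (1+sin φ)/(1−sin φ) ⇒ sin φ = (K_p − 1)/(K_p + 1) = 0.5465.
φ = arcsin(0.5465) = 33.13°.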